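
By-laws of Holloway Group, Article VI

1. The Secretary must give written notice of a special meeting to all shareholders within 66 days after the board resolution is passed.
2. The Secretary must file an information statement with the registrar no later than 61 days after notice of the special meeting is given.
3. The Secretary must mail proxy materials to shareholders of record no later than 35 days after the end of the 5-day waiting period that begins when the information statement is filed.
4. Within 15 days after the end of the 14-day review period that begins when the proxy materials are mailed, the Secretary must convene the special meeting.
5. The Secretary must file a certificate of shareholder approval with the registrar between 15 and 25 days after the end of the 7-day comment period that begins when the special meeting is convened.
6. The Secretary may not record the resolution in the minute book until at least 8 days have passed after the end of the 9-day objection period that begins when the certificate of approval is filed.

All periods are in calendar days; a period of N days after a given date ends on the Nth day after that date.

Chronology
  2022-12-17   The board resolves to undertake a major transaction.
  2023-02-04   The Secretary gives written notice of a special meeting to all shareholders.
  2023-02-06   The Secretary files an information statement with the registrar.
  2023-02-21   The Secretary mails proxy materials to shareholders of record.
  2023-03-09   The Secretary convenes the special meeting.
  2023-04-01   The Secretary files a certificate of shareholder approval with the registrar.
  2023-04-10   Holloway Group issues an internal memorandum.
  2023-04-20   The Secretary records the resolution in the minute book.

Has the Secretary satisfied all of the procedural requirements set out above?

(1) due by 2022-12-17 + 66 days = 2023-02-21; completed 2023-02-04, before the deadline.
(2) due by 2023-02-04 + 61 days = 2023-04-06; done 2023-02-06 — timely.
(3) due by 2023-02-11 + 35 days = 2023-03-18; 2023-02-21 is within that limit.
(4) due by 2023-03-07 + 15 days = 2023-03-22; completed 2023-03-09, before the deadline.
(5) the permitted window runs from 2023-03-16 + 15 = 2023-03-31 to 2023-03-16 + 25 = 2023-04-10; done 2023-04-01 — within the window.
(6) permitted from 2023-04-10 + 8 days = 2023-04-18 onward; done 2023-04-20, after the minimum wait.

Yes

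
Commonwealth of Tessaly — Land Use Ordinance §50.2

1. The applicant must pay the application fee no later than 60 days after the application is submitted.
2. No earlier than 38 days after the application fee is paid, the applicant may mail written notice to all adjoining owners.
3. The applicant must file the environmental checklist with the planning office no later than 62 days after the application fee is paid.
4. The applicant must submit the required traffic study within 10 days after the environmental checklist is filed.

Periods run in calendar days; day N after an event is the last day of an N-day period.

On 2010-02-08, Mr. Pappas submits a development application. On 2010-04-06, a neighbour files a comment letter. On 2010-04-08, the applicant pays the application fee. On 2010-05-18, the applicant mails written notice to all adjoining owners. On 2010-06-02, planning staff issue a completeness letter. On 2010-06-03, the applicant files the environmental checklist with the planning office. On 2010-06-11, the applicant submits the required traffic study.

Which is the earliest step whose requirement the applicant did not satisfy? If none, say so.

None — every step was satisfied

Step 1: 60 days after 2010-02-08 (when the application is submitted) is 2010-04-09; done 2010-04-08 — timely.
Step 2: the earliest permitted date is 38 days after 2010-04-08 (when the application fee is paid), i.e. 2010-05-16; 2010-05-18 is on or after that date.
Step 3: 62 days after 2010-04-08 (when the application fee is paid) is 2010-06-09; 2010-06-03 is within that limit.
Step 4: 10 days after 2010-06-03 (when the environmental checklist is filed) is 2010-06-13; done 2010-06-11 — timely.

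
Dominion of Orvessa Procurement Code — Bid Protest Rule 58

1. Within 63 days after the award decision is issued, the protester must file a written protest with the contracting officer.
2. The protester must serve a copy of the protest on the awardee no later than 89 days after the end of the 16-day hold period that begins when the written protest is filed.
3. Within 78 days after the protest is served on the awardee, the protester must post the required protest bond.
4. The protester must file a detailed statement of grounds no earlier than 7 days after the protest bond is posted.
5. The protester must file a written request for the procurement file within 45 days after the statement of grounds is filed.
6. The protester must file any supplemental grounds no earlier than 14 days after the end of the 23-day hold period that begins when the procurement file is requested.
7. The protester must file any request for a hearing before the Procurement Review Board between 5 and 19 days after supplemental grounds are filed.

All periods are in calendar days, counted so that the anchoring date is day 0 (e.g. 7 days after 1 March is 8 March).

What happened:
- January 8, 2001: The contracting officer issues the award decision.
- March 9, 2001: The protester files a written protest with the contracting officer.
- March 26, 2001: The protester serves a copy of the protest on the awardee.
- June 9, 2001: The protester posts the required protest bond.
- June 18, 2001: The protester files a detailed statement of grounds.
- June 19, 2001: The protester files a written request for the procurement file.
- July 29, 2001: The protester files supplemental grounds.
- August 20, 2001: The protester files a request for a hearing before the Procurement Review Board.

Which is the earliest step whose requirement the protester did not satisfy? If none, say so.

Step 1 — counting 63 days from January 8, 2001 (when the award decision is issued) gives a deadline of March 12, 2001; done March 9, 2001 — timely.
Step 2 — counting 89 days from March 25, 2001 (end of the 16-day hold period, which began when the written protest is filed on March 9, 2001) gives a deadline of June 22, 2001; March 26, 2001 is within that limit.
Step 3 — counting 78 days from March 26, 2001 (when the protest is served on the awardee) gives a deadline of June 12, 2001; done June 9, 2001 — timely.
Step 4 — must wait 7 days from June 9, 2001 (when the protest bond is posted), so not before June 16, 2001; June 18, 2001 is on or after that date.
Step 5 — counting 45 days from June 18, 2001 (when the statement of grounds is filed) gives a deadline of August 2, 2001; June 19, 2001 is within that limit.
Step 6 — must wait 14 days from July 12, 2001 (end of the 23-day hold period, which began when the procurement file is requested on June 19, 2001), so not before July 26, 2001; July 29, 2001 is on or after that date.
Step 7 — 5 and 19 days from July 29, 2001 (when supplemental grounds are filed) are August 3, 2001 and August 17, 2001 respectively; done August 20, 2001 — 3 days after the window closed.
The analysis stops there.

Step 7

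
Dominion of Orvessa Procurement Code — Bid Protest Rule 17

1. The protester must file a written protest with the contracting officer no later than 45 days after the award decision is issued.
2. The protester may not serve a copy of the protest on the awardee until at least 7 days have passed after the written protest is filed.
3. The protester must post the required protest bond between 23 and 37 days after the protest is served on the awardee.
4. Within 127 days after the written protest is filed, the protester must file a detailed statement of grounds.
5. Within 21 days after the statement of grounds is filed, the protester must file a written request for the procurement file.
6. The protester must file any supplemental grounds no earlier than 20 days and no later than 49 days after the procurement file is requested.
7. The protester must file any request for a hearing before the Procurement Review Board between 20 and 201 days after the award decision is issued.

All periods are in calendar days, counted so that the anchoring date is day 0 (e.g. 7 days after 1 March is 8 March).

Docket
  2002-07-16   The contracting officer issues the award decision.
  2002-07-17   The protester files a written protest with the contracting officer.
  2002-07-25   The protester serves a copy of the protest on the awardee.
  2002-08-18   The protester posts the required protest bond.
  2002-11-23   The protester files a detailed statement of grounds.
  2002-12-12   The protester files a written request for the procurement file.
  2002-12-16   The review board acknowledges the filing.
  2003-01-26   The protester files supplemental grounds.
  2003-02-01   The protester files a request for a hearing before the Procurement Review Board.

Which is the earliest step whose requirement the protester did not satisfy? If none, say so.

(1) due by 2002-07-16 + 45 days = 2002-08-30; done 2002-07-17 — timely.
(2) permitted from 2002-07-17 + 7 days = 2002-07-24 onward; done 2002-07-25, after the minimum wait.
(3) the permitted window runs from 2002-07-25 + 23 = 2002-08-17 to 2002-07-25 + 37 = 2002-08-31; 2002-08-18 falls inside that range.
(4) due by 2002-07-17 + 127 days = 2002-11-21; done 2002-11-23 — 2 days late.
That is the first point of non-compliance.

Step 4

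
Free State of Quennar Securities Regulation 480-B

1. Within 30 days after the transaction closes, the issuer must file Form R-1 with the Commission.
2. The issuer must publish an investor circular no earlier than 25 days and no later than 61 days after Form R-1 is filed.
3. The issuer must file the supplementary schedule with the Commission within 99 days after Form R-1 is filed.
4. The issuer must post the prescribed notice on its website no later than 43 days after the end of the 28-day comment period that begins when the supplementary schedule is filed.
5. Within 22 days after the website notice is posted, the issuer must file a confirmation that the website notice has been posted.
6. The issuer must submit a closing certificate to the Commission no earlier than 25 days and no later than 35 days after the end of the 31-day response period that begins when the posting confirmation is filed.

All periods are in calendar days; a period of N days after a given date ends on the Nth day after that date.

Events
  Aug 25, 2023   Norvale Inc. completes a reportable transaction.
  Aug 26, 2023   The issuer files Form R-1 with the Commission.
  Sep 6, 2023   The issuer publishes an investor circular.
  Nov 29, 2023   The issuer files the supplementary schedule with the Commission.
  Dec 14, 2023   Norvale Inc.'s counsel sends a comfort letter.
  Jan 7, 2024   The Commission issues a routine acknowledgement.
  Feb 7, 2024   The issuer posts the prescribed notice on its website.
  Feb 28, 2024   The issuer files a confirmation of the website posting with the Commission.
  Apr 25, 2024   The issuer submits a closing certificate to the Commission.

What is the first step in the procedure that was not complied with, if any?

Step 2

Step 1 — counting 30 days from Aug 25, 2023 (when the transaction closes) gives a deadline of Sep 24, 2023; Aug 26, 2023 is within that limit.
Step 2 — 25 and 61 days from Aug 26, 2023 (when Form R-1 is filed) are Sep 20, 2023 and Oct 26, 2023 respectively; done Sep 6, 2023 — 14 days before the window opened.
That is the first point of non-compliance.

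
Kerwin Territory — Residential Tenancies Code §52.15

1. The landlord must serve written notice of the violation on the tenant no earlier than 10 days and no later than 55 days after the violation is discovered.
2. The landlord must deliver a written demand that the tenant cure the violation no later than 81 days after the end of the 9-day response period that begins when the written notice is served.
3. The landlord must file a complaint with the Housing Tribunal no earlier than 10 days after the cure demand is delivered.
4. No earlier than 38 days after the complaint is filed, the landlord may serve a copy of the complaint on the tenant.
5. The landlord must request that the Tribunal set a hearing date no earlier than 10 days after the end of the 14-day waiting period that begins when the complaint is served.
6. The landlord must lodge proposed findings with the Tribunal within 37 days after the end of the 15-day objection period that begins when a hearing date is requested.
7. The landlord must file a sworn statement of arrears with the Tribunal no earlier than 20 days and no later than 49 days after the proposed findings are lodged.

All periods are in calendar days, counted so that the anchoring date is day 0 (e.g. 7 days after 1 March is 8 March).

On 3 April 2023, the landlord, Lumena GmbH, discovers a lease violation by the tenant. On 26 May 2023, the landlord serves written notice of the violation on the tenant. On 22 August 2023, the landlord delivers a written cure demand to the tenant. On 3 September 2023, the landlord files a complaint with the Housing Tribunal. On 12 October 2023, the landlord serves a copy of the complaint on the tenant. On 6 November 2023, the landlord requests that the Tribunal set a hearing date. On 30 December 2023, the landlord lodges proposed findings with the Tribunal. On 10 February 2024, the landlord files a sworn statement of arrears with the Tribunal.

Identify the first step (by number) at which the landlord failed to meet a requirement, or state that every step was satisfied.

Step 6

Step 1 — 10 and 55 days from 3 April 2023 (when the violation is discovered) are 13 April 2023 and 28 May 2023 respectively; done 26 May 2023 — within the window.
Step 2 — counting 81 days from 4 June 2023 (end of the 9-day response period, which began when the written notice is served on 26 May 2023) gives a deadline of 24 August 2023; completed 22 August 2023, before the deadline.
Step 3 — must wait 10 days from 22 August 2023 (when the cure demand is delivered), so not before 1 September 2023; done 3 September 2023 — permitted.
Step 4 — must wait 38 days from 3 September 2023 (when the complaint is filed), so not before 11 October 2023; 12 October 2023 is on or after that date.
Step 5 — must wait 10 days from 26 October 2023 (end of the 14-day waiting period, which began when the complaint is served on 12 October 2023), so not before 5 November 2023; done 6 November 2023, after the minimum wait.
Step 6 — counting 37 days from 21 November 2023 (end of the 15-day objection period, which began when a hearing date is requested on 6 November 2023) gives a deadline of 28 December 2023; done 30 December 2023 — 2 days late.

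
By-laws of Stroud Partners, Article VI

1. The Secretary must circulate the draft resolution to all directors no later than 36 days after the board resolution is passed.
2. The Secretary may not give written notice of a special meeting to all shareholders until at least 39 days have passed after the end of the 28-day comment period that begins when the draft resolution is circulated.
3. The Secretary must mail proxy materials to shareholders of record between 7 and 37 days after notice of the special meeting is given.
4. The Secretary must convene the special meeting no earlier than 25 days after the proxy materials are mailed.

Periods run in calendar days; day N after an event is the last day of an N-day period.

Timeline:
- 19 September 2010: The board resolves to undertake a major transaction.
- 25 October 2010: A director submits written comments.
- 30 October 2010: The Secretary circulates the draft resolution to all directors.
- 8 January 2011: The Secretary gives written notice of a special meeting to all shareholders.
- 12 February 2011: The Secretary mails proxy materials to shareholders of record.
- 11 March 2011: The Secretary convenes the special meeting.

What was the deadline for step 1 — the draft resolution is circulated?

Step 1 runs from 19 September 2010, when the board resolution is passed. 36 days after 19 September 2010 is 25 October 2010.

25 October 2010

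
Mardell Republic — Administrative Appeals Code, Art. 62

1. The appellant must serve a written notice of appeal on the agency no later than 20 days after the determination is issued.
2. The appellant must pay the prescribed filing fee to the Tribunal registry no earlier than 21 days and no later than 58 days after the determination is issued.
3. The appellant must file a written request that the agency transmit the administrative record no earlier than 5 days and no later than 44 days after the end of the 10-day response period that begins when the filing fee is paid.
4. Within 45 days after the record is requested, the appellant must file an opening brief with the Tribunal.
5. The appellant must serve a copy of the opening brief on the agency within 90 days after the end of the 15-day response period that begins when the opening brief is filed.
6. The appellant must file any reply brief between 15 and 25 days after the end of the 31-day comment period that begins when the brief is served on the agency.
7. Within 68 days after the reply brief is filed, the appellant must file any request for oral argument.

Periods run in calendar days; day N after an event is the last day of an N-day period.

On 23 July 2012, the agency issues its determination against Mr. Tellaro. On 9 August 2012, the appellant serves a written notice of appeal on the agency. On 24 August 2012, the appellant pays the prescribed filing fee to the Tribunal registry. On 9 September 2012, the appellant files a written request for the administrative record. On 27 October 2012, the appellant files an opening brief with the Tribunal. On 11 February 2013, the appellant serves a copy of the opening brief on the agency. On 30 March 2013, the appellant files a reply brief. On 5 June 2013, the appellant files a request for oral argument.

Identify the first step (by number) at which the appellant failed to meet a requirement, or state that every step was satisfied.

Step 4

Step 1 — counting 20 days from 23 July 2012 (when the determination is issued) gives a deadline of 12 August 2012; done 9 August 2012 — timely.
Step 2 — 21 and 58 days from 23 July 2012 (when the determination is issued) are 13 August 2012 and 19 September 2012 respectively; done 24 August 2012 — within the window.
Step 3 — 5 and 44 days from 3 September 2012 (end of the 10-day response period, which began when the filing fee is paid on 24 August 2012) are 8 September 2012 and 17 October 2012 respectively; done 9 September 2012 — within the window.
Step 4 — counting 45 days from 9 September 2012 (when the record is requested) gives a deadline of 24 October 2012; done 27 October 2012 — 3 days late.
The procedure was therefore not followed at step 4.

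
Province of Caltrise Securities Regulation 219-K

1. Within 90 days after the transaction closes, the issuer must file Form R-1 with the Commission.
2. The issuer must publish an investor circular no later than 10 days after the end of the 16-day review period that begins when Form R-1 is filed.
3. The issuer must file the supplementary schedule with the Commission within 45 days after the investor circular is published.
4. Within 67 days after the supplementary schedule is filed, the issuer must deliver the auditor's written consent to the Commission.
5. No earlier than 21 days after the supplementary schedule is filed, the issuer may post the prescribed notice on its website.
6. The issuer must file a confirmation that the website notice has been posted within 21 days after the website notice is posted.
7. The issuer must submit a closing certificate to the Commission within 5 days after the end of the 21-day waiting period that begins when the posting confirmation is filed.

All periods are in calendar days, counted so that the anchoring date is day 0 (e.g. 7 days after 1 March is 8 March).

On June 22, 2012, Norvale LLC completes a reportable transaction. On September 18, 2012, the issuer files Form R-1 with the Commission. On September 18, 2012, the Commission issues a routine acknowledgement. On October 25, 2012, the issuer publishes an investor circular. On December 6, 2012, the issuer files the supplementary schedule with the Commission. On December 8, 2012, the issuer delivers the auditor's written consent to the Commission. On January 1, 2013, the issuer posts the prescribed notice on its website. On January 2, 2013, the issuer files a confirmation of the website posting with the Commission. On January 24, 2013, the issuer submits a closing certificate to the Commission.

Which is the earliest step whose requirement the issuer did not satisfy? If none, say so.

(1) due by June 22, 2012 + 90 days = September 20, 2012; completed September 18, 2012, before the deadline.
(2) due by October 4, 2012 + 10 days = October 14, 2012; October 25, 2012 misses that deadline by 11 days.
Later steps need not be reached.

Step 2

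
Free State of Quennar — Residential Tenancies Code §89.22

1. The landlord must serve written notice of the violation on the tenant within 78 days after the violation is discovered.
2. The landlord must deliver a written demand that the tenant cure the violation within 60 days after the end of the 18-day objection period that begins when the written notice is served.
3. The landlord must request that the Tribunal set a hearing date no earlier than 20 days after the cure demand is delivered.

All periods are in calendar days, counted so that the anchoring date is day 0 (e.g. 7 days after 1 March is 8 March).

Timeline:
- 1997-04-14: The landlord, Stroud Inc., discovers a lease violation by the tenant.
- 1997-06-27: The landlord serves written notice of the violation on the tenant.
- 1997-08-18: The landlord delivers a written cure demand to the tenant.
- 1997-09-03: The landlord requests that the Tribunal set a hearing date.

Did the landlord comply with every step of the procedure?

No

Step 1: 78 days after 1997-04-14 (when the violation is discovered) is 1997-07-01; 1997-06-27 is within that limit.
Step 2: 60 days after 1997-07-15 (end of the 18-day objection period, which began when the written notice is served on 1997-06-27) is 1997-09-13; 1997-08-18 is within that limit.
Step 3: the earliest permitted date is 20 days after 1997-08-18 (when the cure demand is delivered), i.e. 1997-09-07; 1997-09-03 is 4 days before the earliest permitted date.
No need to go further; step 3 was not satisfied.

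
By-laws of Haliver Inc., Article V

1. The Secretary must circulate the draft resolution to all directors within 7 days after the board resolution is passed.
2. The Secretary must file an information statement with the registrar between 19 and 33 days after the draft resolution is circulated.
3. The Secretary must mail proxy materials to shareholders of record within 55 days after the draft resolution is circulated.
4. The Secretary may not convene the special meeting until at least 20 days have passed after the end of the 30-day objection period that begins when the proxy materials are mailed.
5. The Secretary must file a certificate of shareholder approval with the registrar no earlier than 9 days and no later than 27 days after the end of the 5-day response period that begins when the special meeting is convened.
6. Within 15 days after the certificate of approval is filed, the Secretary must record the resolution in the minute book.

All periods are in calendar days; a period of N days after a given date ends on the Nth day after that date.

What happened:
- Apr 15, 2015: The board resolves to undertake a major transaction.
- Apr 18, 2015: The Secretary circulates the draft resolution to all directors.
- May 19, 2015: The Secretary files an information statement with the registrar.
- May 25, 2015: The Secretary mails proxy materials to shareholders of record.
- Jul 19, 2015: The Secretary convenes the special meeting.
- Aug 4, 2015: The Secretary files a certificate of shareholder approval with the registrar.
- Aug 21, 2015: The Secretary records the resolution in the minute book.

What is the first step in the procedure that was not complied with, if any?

Step 6

Step 1 — counting 7 days from Apr 15, 2015 (when the board resolution is passed) gives a deadline of Apr 22, 2015; completed Apr 18, 2015, before the deadline.
Step 2 — 19 and 33 days from Apr 18, 2015 (when the draft resolution is circulated) are May 7, 2015 and May 21, 2015 respectively; May 19, 2015 falls inside that range.
Step 3 — counting 55 days from Apr 18, 2015 (when the draft resolution is circulated) gives a deadline of Jun 12, 2015; May 25, 2015 is within that limit.
Step 4 — must wait 20 days from Jun 24, 2015 (end of the 30-day objection period, which began when the proxy materials are mailed on May 25, 2015), so not before Jul 14, 2015; done Jul 19, 2015 — permitted.
Step 5 — 9 and 27 days from Jul 24, 2015 (end of the 5-day response period, which began when the special meeting is convened on Jul 19, 2015) are Aug 2, 2015 and Aug 20, 2015 respectively; done Aug 4, 2015 — within the window.
Step 6 — counting 15 days from Aug 4, 2015 (when the certificate of approval is filed) gives a deadline of Aug 19, 2015; not done until Aug 21, 2015, 2 days after the deadline.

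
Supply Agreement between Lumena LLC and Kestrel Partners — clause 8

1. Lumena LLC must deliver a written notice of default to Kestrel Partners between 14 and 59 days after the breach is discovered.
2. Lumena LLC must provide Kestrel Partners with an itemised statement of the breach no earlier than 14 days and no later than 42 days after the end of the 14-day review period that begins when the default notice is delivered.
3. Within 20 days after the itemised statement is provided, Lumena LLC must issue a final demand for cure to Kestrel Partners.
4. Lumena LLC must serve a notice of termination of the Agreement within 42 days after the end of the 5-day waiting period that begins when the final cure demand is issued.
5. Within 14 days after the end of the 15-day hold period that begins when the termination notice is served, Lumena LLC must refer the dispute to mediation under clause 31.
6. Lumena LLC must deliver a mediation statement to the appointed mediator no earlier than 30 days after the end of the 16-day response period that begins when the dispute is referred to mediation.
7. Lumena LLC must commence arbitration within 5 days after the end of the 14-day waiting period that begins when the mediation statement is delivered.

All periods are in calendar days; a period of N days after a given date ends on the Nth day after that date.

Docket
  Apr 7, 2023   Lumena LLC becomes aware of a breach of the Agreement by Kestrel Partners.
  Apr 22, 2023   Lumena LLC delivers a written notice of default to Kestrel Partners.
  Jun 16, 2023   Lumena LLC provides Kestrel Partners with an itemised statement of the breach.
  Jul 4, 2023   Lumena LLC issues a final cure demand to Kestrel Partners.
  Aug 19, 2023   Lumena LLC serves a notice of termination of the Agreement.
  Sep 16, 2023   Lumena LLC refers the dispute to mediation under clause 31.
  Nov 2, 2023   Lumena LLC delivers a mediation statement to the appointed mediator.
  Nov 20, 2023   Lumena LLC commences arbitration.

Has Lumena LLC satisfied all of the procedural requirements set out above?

Yes

Step 1: the window is 14–59 days after Apr 7, 2023 (when the breach is discovered), so Apr 21, 2023 through Jun 5, 2023; done Apr 22, 2023 — within the window.
Step 2: the window is 14–42 days after May 6, 2023 (end of the 14-day review period, which began when the default notice is delivered on Apr 22, 2023), so May 20, 2023 through Jun 17, 2023; done Jun 16, 2023, which is between those dates.
Step 3: 20 days after Jun 16, 2023 (when the itemised statement is provided) is Jul 6, 2023; done Jul 4, 2023 — timely.
Step 4: 42 days after Jul 9, 2023 (end of the 5-day waiting period, which began when the final cure demand is issued on Jul 4, 2023) is Aug 20, 2023; completed Aug 19, 2023, before the deadline.
Step 5: 14 days after Sep 3, 2023 (end of the 15-day hold period, which began when the termination notice is served on Aug 19, 2023) is Sep 17, 2023; Sep 16, 2023 is within that limit.
Step 6: the earliest permitted date is 30 days after Oct 2, 2023 (end of the 16-day response period, which began when the dispute is referred to mediation on Sep 16, 2023), i.e. Nov 1, 2023; done Nov 2, 2023 — permitted.
Step 7: 5 days after Nov 16, 2023 (end of the 14-day waiting period, which began when the mediation statement is delivered on Nov 2, 2023) is Nov 21, 2023; done Nov 20, 2023 — timely.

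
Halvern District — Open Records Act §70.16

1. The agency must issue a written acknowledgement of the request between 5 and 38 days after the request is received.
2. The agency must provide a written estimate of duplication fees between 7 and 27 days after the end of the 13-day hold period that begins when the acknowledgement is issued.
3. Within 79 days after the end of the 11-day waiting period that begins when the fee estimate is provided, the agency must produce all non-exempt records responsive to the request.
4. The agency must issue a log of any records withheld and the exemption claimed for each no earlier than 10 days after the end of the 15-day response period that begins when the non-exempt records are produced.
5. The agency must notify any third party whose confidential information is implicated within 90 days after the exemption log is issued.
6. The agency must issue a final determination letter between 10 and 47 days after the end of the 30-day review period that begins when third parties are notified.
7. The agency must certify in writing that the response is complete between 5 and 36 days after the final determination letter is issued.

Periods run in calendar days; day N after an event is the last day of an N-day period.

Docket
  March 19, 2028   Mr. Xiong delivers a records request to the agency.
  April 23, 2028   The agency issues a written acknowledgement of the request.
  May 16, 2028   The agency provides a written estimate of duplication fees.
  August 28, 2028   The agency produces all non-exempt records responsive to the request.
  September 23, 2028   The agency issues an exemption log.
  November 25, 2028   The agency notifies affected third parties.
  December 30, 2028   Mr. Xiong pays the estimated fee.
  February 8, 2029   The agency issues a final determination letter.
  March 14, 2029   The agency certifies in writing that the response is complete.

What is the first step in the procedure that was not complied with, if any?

(1) the permitted window runs from March 19, 2028 + 5 = March 24, 2028 to March 19, 2028 + 38 = April 26, 2028; April 23, 2028 falls inside that range.
(2) the permitted window runs from May 6, 2028 + 7 = May 13, 2028 to May 6, 2028 + 27 = June 2, 2028; May 16, 2028 falls inside that range.
(3) due by May 27, 2028 + 79 days = August 14, 2028; not done until August 28, 2028, 14 days after the deadline.

Step 3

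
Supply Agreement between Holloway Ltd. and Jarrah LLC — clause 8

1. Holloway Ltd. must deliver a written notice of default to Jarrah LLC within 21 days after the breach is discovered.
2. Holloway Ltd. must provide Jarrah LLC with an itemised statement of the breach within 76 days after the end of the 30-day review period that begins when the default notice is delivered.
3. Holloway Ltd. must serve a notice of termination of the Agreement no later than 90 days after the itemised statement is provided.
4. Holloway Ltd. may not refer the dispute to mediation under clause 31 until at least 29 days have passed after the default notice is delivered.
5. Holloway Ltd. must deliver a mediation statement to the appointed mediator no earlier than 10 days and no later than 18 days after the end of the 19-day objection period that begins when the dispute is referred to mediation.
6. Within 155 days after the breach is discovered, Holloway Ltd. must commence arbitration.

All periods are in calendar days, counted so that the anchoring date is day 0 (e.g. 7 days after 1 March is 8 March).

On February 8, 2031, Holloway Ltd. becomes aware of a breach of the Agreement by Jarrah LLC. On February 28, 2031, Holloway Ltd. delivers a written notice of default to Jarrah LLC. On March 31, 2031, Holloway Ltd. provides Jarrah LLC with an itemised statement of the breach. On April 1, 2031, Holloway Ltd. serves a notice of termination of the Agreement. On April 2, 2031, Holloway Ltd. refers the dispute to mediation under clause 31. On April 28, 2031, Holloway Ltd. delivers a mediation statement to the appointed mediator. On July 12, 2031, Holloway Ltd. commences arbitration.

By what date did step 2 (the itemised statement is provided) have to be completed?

The default notice is delivered on February 28, 2031; the 30-day review period therefore ends March 30, 2031, and step 2 runs from that date. 76 days after March 30, 2031 is June 14, 2031.

June 14, 2031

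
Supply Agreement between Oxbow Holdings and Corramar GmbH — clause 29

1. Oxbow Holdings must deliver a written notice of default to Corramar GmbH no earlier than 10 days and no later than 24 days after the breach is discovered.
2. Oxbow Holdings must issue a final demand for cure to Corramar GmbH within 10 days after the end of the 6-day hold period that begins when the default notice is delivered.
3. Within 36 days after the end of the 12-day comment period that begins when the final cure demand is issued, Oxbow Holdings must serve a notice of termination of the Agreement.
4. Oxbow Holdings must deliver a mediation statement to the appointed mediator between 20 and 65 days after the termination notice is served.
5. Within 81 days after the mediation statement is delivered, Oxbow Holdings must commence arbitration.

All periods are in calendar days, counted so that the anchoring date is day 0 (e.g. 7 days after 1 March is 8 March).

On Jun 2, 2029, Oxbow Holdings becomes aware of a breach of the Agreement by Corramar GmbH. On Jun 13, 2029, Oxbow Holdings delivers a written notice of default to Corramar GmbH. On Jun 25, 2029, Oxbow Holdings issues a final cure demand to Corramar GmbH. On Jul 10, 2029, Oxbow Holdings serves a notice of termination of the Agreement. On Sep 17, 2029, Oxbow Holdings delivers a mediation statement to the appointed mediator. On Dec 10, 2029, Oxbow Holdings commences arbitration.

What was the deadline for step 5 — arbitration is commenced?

Step 5 runs from Sep 17, 2029, when the mediation statement is delivered. 81 days after Sep 17, 2029 is Dec 7, 2029.

Dec 7, 2029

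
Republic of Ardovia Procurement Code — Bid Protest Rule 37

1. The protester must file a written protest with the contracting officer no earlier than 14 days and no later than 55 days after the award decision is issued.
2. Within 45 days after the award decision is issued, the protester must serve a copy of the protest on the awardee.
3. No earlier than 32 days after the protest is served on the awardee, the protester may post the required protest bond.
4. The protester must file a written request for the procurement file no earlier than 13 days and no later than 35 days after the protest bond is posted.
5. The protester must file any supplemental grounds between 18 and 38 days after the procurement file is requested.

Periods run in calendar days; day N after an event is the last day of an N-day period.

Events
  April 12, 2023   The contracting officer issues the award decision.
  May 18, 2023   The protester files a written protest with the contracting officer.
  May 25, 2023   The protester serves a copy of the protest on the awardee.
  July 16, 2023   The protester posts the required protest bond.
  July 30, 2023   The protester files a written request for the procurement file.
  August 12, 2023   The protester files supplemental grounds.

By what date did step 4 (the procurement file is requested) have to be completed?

Step 4 runs from July 16, 2023, when the protest bond is posted. The window is 13–35 days after July 16, 2023; it closes on August 20, 2023.

August 20, 2023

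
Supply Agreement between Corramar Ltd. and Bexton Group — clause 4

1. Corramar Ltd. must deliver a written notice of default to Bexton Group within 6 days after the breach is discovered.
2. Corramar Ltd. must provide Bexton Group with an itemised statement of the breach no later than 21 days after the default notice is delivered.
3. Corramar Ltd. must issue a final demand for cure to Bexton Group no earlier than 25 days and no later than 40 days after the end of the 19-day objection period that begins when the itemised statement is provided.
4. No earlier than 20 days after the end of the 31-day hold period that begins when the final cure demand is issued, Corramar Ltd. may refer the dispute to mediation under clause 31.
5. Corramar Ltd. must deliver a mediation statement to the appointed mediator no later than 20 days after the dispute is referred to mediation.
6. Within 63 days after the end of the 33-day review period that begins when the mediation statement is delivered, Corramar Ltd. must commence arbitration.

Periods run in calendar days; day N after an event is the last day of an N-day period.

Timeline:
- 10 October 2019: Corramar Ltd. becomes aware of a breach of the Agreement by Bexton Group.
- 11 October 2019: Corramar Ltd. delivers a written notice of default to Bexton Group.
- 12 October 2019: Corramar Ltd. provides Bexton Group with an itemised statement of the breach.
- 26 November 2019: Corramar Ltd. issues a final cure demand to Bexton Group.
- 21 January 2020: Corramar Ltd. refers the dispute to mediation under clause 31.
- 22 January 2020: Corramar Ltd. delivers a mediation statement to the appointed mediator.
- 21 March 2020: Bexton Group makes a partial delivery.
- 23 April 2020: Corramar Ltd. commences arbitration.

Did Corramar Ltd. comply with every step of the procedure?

Yes

Step 1: 6 days after 10 October 2019 (when the breach is discovered) is 16 October 2019; done 11 October 2019 — timely.
Step 2: 21 days after 11 October 2019 (when the default notice is delivered) is 1 November 2019; completed 12 October 2019, before the deadline.
Step 3: the window is 25–40 days after 31 October 2019 (end of the 19-day objection period, which began when the itemised statement is provided on 12 October 2019), so 25 November 2019 through 10 December 2019; done 26 November 2019 — within the window.
Step 4: the earliest permitted date is 20 days after 27 December 2019 (end of the 31-day hold period, which began when the final cure demand is issued on 26 November 2019), i.e. 16 January 2020; 21 January 2020 is on or after that date.
Step 5: 20 days after 21 January 2020 (when the dispute is referred to mediation) is 10 February 2020; 22 January 2020 is within that limit.
Step 6: 63 days after 24 February 2020 (end of the 33-day review period, which began when the mediation statement is delivered on 22 January 2020) is 27 April 2020; done 23 April 2020 — timely.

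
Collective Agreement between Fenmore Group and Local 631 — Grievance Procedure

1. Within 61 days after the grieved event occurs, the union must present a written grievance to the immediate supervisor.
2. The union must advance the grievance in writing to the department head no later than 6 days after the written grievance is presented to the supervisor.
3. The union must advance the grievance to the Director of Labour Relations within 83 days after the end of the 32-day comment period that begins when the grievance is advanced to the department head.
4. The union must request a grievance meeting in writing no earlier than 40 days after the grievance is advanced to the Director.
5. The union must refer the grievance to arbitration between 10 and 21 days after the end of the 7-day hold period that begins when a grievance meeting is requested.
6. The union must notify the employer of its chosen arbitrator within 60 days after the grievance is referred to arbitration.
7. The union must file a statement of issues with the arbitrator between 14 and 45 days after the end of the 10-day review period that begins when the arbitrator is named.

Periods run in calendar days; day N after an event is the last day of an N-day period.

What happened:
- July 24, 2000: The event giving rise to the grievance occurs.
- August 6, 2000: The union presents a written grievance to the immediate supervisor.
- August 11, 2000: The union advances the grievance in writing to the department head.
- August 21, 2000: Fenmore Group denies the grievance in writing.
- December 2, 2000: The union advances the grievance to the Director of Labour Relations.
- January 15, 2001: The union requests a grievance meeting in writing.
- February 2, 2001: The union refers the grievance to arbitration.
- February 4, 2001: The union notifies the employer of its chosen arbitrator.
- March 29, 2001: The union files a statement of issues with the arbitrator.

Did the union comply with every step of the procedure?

Yes

Step 1: 61 days after July 24, 2000 (when the grieved event occurs) is September 23, 2000; done August 6, 2000 — timely.
Step 2: 6 days after August 6, 2000 (when the written grievance is presented to the supervisor) is August 12, 2000; done August 11, 2000 — timely.
Step 3: 83 days after September 12, 2000 (end of the 32-day comment period, which began when the grievance is advanced to the department head on August 11, 2000) is December 4, 2000; December 2, 2000 is within that limit.
Step 4: the earliest permitted date is 40 days after December 2, 2000 (when the grievance is advanced to the Director), i.e. January 11, 2001; done January 15, 2001 — permitted.
Step 5: the window is 10–21 days after January 22, 2001 (end of the 7-day hold period, which began when a grievance meeting is requested on January 15, 2001), so February 1, 2001 through February 12, 2001; February 2, 2001 falls inside that range.
Step 6: 60 days after February 2, 2001 (when the grievance is referred to arbitration) is April 3, 2001; February 4, 2001 is within that limit.
Step 7: the window is 14–45 days after February 14, 2001 (end of the 10-day review period, which began when the arbitrator is named on February 4, 2001), so February 28, 2001 through March 31, 2001; done March 29, 2001, which is between those dates.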